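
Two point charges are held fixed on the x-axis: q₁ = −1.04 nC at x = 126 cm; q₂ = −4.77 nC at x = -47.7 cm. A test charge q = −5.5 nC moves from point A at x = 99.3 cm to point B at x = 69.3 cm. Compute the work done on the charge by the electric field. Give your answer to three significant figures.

6.08×10⁻⁸ J

The work done by the electric force is W_field = −ΔU = −q(V_B − V_A) = q(V_A − V_B).
At A: distances to the source charges are 0.267 m, 1.47 m; V_A = Σ kqᵢ/rᵢ = -64.2 V.
At B: distances to the source charges are 0.567 m, 1.17 m; V_B = Σ kqᵢ/rᵢ = -53.1 V.
ΔV = V_B − V_A = 11.0 V.
W_field = −qΔV = −(-5.50×10⁻⁹ C)(11.0 V) = 6.08×10⁻⁸ J.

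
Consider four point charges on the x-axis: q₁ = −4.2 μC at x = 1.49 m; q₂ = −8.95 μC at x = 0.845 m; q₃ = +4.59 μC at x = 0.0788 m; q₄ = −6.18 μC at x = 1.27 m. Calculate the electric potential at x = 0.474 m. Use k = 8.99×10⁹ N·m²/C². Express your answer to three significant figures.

-2.19×10⁵ V

Electric potential is a scalar, so the contributions from each charge add algebraically: V = Σ kqᵢ/rᵢ.
Distances from the field point to each charge: r₁ = 1.02 m, r₂ = 0.371 m, r₃ = 0.395 m, r₄ = 0.796 m.
V = k[(-4.20×10⁻⁶)/(1.02) + (-8.95×10⁻⁶)/(0.371) + (4.59×10⁻⁶)/(0.395) + (-6.18×10⁻⁶)/(0.796)] = -2.19×10⁵ V.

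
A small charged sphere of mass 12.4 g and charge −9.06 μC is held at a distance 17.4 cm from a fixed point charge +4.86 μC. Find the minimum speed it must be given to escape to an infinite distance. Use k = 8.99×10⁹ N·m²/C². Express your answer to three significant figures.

To just escape, total mechanical energy must reach zero at infinity: ½mv²_min + U = 0, so ½mv²_min = −U = |kQq|/r.
|U| = |kQq|/r = (8.99×10⁹ N·m²/C²)(4.86×10⁻⁶)(9.06×10⁻⁶)/(0.174) = 2.27 J.
v_min = √(2|U|/m) = √(2·2.27/0.0124) = 19.2 m/s.

19.2 m/s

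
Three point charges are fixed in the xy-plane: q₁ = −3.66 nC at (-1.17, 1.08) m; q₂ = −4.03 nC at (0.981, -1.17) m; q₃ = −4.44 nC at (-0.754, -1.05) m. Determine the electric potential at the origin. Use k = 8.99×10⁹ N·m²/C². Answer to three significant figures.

Electric potential is a scalar, so the contributions from each charge add algebraically: V = Σ kqᵢ/rᵢ.
Distances from the field point to each charge: r₁ = 1.59 m, r₂ = 1.53 m, r₃ = 1.29 m.
V = k[(-3.66×10⁻⁹)/(1.59) + (-4.03×10⁻⁹)/(1.53) + (-4.44×10⁻⁹)/(1.29)] = -75.3 V.

-75.3 V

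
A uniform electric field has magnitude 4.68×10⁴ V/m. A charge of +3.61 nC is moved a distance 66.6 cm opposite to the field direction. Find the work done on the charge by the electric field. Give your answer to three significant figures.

The potential change for a displacement 66.6 cm opposite to the field direction is ΔV = +Ed = 3.12×10⁴ V.
W_field = −qΔV = -1.13×10⁻⁴ J.

-1.13×10⁻⁴ J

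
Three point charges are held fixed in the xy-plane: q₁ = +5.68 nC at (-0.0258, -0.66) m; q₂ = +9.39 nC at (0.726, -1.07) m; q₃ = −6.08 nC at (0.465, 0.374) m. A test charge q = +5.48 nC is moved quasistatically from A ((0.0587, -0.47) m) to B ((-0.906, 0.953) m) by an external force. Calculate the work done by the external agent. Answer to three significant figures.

-1.41×10⁻⁶ J

For quasistatic motion the external work equals the change in potential energy: W_ext = qΔV = q(V_B − V_A).
At A: distances to the source charges are 0.208 m, 0.897 m, 0.937 m; V_A = Σ kqᵢ/rᵢ = 281 V.
At B: distances to the source charges are 1.84 m, 2.60 m, 1.49 m; V_B = Σ kqᵢ/rᵢ = 23.5 V.
ΔV = V_B − V_A = -258 V.
W_ext = qΔV = (5.48×10⁻⁹ C)(-258 V) = -1.41×10⁻⁶ J.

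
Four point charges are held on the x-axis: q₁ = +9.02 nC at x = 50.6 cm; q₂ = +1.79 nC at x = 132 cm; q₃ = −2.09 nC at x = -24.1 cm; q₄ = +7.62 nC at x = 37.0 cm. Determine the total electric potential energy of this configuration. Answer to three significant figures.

The work to assemble the configuration equals its total potential energy, U = Σ kqᵢqⱼ/rᵢⱼ over all pairs.
Pair separations: r₁₂ = 0.814 m, r₁₃ = 0.747 m, r₁₄ = 0.136 m, r₂₃ = 1.56 m, r₂₄ = 0.950 m, r₃₄ = 0.611 m.
Summing all 6 pair terms gives U = 4.37×10⁻⁶ J.

4.37×10⁻⁶ J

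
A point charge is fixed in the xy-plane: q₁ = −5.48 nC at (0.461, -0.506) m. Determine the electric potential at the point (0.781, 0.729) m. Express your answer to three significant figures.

Electric potential is a scalar, so the contributions from each charge add algebraically: V = Σ kqᵢ/rᵢ.
Distances from the field point to each charge: r₁ = 1.28 m.
V = k[(-5.48×10⁻⁹)/(1.28)] = -38.6 V.

-38.6 V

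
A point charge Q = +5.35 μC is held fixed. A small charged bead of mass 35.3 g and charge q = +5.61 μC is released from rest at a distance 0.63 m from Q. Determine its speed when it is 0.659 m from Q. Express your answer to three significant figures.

1.03 m/s

Only the electrostatic force acts, so mechanical energy is conserved: ½mv² = U₁ − U₂ = kQq(1/r₁ − 1/r₂).
U₁ − U₂ = (8.99×10⁹ N·m²/C²)(5.35×10⁻⁶ C)(5.61×10⁻⁶ C)(1/0.630 − 1/0.659) = 0.0188 J.
v = √(2·0.0188/0.0353) = 1.03 m/s.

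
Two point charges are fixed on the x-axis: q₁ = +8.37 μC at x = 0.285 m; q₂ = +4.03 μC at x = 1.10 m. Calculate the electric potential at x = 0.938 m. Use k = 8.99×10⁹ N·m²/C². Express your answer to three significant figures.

Electric potential is a scalar, so the contributions from each charge add algebraically: V = Σ kqᵢ/rᵢ.
Distances from the field point to each charge: r₁ = 0.653 m, r₂ = 0.162 m.
V = k[(8.37×10⁻⁶)/(0.653) + (4.03×10⁻⁶)/(0.162)] = 3.39×10⁵ V.

3.39×10⁵ V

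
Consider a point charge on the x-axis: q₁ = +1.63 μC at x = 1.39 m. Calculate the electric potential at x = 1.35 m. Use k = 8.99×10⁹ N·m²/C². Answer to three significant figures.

Electric potential is a scalar, so the contributions from each charge add algebraically: V = Σ kqᵢ/rᵢ.
V = k[(1.63×10⁻⁶)/(0.0400)] = 3.66×10⁵ V.

3.66×10⁵ V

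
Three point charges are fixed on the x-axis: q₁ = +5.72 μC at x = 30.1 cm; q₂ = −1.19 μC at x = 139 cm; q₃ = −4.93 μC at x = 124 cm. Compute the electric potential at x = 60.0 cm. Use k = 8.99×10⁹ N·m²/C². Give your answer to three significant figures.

Electric potential is a scalar, so the contributions from each charge add algebraically: V = Σ kqᵢ/rᵢ.
Distances from the field point to each charge: r₁ = 0.299 m, r₂ = 0.790 m, r₃ = 0.640 m.
V = k[(5.72×10⁻⁶)/(0.299) + (-1.19×10⁻⁶)/(0.790) + (-4.93×10⁻⁶)/(0.640)] = 8.92×10⁴ V.

8.92×10⁴ V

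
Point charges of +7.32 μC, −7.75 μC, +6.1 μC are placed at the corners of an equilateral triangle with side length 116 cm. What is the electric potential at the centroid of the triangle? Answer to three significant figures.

7.61×10⁴ V

The total potential is the scalar sum of each charge's contribution, V = Σ kqᵢ/rᵢ.
The distance from each vertex to the centroid is a/√3 = 0.670 m.
V = k[(7.32×10⁻⁶)/(0.670) + (-7.75×10⁻⁶)/(0.670) + (6.10×10⁻⁶)/(0.670)] = 7.61×10⁴ V.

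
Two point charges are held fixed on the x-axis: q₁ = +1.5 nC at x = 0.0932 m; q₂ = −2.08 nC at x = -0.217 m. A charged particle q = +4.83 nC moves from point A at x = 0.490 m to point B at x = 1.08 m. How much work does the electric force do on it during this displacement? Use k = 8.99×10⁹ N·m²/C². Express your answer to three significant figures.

The work done by the electric force is W_field = −ΔU = −q(V_B − V_A) = q(V_A − V_B).
At A: distances to the source charges are 0.397 m, 0.707 m; V_A = Σ kqᵢ/rᵢ = 7.54 V.
At B: distances to the source charges are 0.987 m, 1.30 m; V_B = Σ kqᵢ/rᵢ = -0.752 V.
ΔV = V_B − V_A = -8.29 V.
W_field = −qΔV = −(4.83×10⁻⁹ C)(-8.29 V) = 4.00×10⁻⁸ J.

4.00×10⁻⁸ J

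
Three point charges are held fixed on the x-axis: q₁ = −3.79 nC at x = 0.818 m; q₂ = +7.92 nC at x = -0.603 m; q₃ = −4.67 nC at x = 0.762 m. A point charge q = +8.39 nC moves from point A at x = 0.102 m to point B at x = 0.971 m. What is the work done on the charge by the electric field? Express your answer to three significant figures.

3.09×10⁻⁶ J

The work done by the electric force is W_field = −ΔU = −q(V_B − V_A) = q(V_A − V_B).
At A: distances to the source charges are 0.716 m, 0.705 m, 0.660 m; V_A = Σ kqᵢ/rᵢ = -10.2 V.
At B: distances to the source charges are 0.153 m, 1.57 m, 0.209 m; V_B = Σ kqᵢ/rᵢ = -378 V.
ΔV = V_B − V_A = -368 V.
W_field = −qΔV = −(8.39×10⁻⁹ C)(-368 V) = 3.09×10⁻⁶ J.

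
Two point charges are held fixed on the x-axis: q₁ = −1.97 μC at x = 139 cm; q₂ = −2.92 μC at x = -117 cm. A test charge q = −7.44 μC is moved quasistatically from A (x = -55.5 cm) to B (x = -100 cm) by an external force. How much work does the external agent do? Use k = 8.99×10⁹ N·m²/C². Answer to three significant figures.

0.819 J

For quasistatic motion the external work equals the change in potential energy: W_ext = qΔV = q(V_B − V_A).
At A: distances to the source charges are 1.94 m, 0.615 m; V_A = Σ kqᵢ/rᵢ = -5.18×10⁴ V.
At B: distances to the source charges are 2.39 m, 0.170 m; V_B = Σ kqᵢ/rᵢ = -1.62×10⁵ V.
ΔV = V_B − V_A = -1.10×10⁵ V.
W_ext = qΔV = (-7.44×10⁻⁶ C)(-1.10×10⁵ V) = 0.819 J.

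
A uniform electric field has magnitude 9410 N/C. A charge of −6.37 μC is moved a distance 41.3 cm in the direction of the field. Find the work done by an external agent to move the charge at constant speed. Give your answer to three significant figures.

The potential change for a displacement 41.3 cm in the direction of the field is ΔV = −Ed = -3890 V.
W_ext = qΔV = 0.0248 J.

0.0248 J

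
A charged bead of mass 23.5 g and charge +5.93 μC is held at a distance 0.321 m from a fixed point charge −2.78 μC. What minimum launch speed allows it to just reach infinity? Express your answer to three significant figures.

To just escape, total mechanical energy must reach zero at infinity: ½mv²_min + U = 0, so ½mv²_min = −U = |kQq|/r.
|U| = |kQq|/r = (8.99×10⁹ N·m²/C²)(2.78×10⁻⁶)(5.93×10⁻⁶)/(0.321) = 0.462 J.
v_min = √(2|U|/m) = √(2·0.462/0.0235) = 6.27 m/s.

6.27 m/s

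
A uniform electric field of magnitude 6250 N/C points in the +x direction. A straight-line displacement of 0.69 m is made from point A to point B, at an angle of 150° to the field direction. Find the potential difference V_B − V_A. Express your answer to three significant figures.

3730 V

Only the component of displacement along E changes the potential: ΔV = −E·d·cosθ.
ΔV = −(6250 V/m)(0.690 m)cos150° = 3730 V.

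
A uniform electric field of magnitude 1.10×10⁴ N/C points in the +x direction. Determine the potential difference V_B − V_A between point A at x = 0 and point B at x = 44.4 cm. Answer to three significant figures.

In a uniform field, potential decreases in the direction of E: V_B − V_A = −E·Δx.
V_B − V_A = −(1.10×10⁴ V/m)(0.444 m) = -4880 V.

-4880 V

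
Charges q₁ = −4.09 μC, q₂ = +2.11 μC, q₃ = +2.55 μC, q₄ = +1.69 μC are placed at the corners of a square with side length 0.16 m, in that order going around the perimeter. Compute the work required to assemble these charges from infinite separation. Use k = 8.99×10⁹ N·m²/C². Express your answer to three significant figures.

The work to assemble the configuration equals its total potential energy, U = Σ kqᵢqⱼ/rᵢⱼ over all pairs.
The four side pairs have separation 0.160 m and the two diagonal pairs 0.226 m.
Summing all 6 pair terms gives U = -0.602 J.

-0.602 J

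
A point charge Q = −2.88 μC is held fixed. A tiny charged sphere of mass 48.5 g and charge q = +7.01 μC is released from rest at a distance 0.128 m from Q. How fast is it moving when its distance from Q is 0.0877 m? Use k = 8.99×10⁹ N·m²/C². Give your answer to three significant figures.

5.18 m/s

Only the electrostatic force acts, so mechanical energy is conserved: ½mv² = U₁ − U₂ = kQq(1/r₁ − 1/r₂).
U₁ − U₂ = (8.99×10⁹ N·m²/C²)(-2.88×10⁻⁶ C)(7.01×10⁻⁶ C)(1/0.128 − 1/0.0877) = 0.652 J.
v = √(2·0.652/0.0485) = 5.18 m/s.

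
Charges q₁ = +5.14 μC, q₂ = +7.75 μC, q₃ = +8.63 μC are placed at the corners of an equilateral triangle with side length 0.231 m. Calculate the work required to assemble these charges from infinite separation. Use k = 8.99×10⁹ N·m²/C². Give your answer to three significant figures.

The work to assemble the configuration equals its total potential energy, U = Σ kqᵢqⱼ/rᵢⱼ over all pairs.
All three pair separations equal the side length, 0.231 m.
U = (1.55) + (1.73) + (2.60) = 5.88 J.

5.88 J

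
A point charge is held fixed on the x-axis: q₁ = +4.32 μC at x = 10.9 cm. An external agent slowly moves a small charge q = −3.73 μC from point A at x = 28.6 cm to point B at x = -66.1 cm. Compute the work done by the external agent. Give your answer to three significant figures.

For quasistatic motion the external work equals the change in potential energy: W_ext = qΔV = q(V_B − V_A).
At A: distance to the source charge is 0.177 m; V_A = kq₁/r = 2.19×10⁵ V.
At B: distance to the source charge is 0.770 m; V_B = kq₁/r = 5.04×10⁴ V.
ΔV = V_B − V_A = -1.69×10⁵ V.
W_ext = qΔV = (-3.73×10⁻⁶ C)(-1.69×10⁵ V) = 0.630 J.

0.630 J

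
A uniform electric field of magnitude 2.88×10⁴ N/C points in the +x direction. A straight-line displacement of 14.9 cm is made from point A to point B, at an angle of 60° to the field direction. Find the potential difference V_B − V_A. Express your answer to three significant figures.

-2150 V

Only the component of displacement along E changes the potential: ΔV = −E·d·cosθ.
ΔV = −(2.88×10⁴ V/m)(0.149 m)cos60° = -2150 V.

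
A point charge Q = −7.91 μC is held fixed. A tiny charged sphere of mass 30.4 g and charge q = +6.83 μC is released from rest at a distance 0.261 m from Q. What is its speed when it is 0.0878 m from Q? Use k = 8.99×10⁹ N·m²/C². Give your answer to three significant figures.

15.5 m/s

Only the electrostatic force acts, so mechanical energy is conserved: ½mv² = U₁ − U₂ = kQq(1/r₁ − 1/r₂).
U₁ − U₂ = (8.99×10⁹ N·m²/C²)(-7.91×10⁻⁶ C)(6.83×10⁻⁶ C)(1/0.261 − 1/0.0878) = 3.67 J.
v = √(2·3.67/0.0304) = 15.5 m/s.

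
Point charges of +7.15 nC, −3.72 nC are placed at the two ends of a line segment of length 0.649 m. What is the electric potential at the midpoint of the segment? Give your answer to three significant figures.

Electric potential is a scalar, so the contributions from each charge add algebraically: V = Σ kqᵢ/rᵢ.
Each charge is 0.325 m from the midpoint.
V = k[(7.15×10⁻⁹)/(0.325) + (-3.72×10⁻⁹)/(0.325)] = 95.0 V.

95.0 V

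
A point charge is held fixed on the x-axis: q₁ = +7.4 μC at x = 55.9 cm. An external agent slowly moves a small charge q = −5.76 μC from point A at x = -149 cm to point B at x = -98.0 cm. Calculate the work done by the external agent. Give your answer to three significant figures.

-0.0620 J

For quasistatic motion the external work equals the change in potential energy: W_ext = qΔV = q(V_B − V_A).
At A: distance to the source charge is 2.05 m; V_A = kq₁/r = 3.25×10⁴ V.
At B: distance to the source charge is 1.54 m; V_B = kq₁/r = 4.32×10⁴ V.
ΔV = V_B − V_A = 1.08×10⁴ V.
W_ext = qΔV = (-5.76×10⁻⁶ C)(1.08×10⁴ V) = -0.0620 J.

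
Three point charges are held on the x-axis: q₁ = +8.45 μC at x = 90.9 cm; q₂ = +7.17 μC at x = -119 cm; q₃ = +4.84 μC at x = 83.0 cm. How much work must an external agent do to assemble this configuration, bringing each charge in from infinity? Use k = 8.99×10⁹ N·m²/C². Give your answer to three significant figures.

5.07 J

The assembly work is the sum of pairwise potential energies, U = Σ_{i<j} kqᵢqⱼ/rᵢⱼ.
Pair separations: r₁₂ = 2.10 m, r₁₃ = 0.0790 m, r₂₃ = 2.02 m.
U = (0.259) + (4.65) + (0.154) = 5.07 J.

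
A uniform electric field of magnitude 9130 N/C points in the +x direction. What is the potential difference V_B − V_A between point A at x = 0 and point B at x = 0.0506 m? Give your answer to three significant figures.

-462 V

In a uniform field, potential decreases in the direction of E: V_B − V_A = −E·Δx.
V_B − V_A = −(9130 V/m)(0.0506 m) = -462 V.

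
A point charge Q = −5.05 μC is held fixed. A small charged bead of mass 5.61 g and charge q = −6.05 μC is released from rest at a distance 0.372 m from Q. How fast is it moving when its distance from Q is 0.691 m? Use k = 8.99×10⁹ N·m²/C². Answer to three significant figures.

Only the electrostatic force acts, so mechanical energy is conserved: ½mv² = U₁ − U₂ = kQq(1/r₁ − 1/r₂).
U₁ − U₂ = (8.99×10⁹ N·m²/C²)(-5.05×10⁻⁶ C)(-6.05×10⁻⁶ C)(1/0.372 − 1/0.691) = 0.341 J.
v = √(2·0.341/5.61×10⁻³) = 11.0 m/s.

11.0 m/s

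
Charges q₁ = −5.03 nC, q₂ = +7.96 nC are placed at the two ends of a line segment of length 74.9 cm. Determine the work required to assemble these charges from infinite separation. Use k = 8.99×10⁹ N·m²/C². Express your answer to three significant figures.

-4.81×10⁻⁷ J

The assembly work is the sum of pairwise potential energies, U = Σ_{i<j} kqᵢqⱼ/rᵢⱼ.
The separation is r = 0.749 m.
U = (-4.81×10⁻⁷) = -4.81×10⁻⁷ J.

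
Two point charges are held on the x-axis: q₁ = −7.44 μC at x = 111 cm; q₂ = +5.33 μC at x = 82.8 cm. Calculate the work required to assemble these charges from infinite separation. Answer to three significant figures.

-1.26 J

The work to assemble the configuration equals its total potential energy, U = Σ kqᵢqⱼ/rᵢⱼ over all pairs.
Pair separations: r₁₂ = 0.282 m.
U = (-1.26) = -1.26 J.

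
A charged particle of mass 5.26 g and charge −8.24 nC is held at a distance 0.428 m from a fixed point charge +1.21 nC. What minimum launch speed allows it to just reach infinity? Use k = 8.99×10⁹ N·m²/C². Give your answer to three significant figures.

To just escape, total mechanical energy must reach zero at infinity: ½mv²_min + U = 0, so ½mv²_min = −U = |kQq|/r.
|U| = |kQq|/r = (8.99×10⁹ N·m²/C²)(1.21×10⁻⁹)(8.24×10⁻⁹)/(0.428) = 2.09×10⁻⁷ J.
v_min = √(2|U|/m) = √(2·2.09×10⁻⁷/5.26×10⁻³) = 8.92×10⁻³ m/s.

8.92×10⁻³ m/s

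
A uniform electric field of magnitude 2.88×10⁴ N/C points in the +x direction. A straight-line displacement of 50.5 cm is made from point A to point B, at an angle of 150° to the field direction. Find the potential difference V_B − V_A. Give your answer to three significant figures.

Only the component of displacement along E changes the potential: ΔV = −E·d·cosθ.
ΔV = −(2.88×10⁴ V/m)(0.505 m)cos150° = 1.26×10⁴ V.

1.26×10⁴ V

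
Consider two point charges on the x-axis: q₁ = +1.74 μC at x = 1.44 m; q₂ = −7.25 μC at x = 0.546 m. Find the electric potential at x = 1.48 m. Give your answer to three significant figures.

Electric potential is a scalar, so the contributions from each charge add algebraically: V = Σ kqᵢ/rᵢ.
Distances from the field point to each charge: r₁ = 0.0400 m, r₂ = 0.934 m.
V = k[(1.74×10⁻⁶)/(0.0400) + (-7.25×10⁻⁶)/(0.934)] = 3.21×10⁵ V.

3.21×10⁵ V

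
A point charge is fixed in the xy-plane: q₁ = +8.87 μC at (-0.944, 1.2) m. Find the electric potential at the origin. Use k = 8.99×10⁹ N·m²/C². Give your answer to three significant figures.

Electric potential is a scalar, so the contributions from each charge add algebraically: V = Σ kqᵢ/rᵢ.
Distances from the field point to each charge: r₁ = 1.53 m.
V = k[(8.87×10⁻⁶)/(1.53)] = 5.22×10⁴ V.

5.22×10⁴ V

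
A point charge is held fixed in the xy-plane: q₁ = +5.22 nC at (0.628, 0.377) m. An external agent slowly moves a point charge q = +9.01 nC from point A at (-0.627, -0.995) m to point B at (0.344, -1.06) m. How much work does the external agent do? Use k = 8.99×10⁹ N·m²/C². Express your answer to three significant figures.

For quasistatic motion the external work equals the change in potential energy: W_ext = qΔV = q(V_B − V_A).
At A: distance to the source charge is 1.86 m; V_A = kq₁/r = 25.2 V.
At B: distance to the source charge is 1.46 m; V_B = kq₁/r = 32.0 V.
ΔV = V_B − V_A = 6.80 V.
W_ext = qΔV = (9.01×10⁻⁹ C)(6.80 V) = 6.13×10⁻⁸ J.

6.13×10⁻⁸ J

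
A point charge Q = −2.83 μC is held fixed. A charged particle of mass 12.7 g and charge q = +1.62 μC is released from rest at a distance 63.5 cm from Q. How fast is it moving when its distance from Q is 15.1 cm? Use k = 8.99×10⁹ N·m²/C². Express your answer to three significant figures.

5.72 m/s

Only the electrostatic force acts, so mechanical energy is conserved: ½mv² = U₁ − U₂ = kQq(1/r₁ − 1/r₂).
U₁ − U₂ = (8.99×10⁹ N·m²/C²)(-2.83×10⁻⁶ C)(1.62×10⁻⁶ C)(1/0.635 − 1/0.151) = 0.208 J.
v = √(2·0.208/0.0127) = 5.72 m/s.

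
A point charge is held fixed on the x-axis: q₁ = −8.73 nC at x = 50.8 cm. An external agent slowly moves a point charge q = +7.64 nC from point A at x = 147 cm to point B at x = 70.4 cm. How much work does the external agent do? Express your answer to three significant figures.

For quasistatic motion the external work equals the change in potential energy: W_ext = qΔV = q(V_B − V_A).
At A: distance to the source charge is 0.962 m; V_A = kq₁/r = -81.6 V.
At B: distance to the source charge is 0.196 m; V_B = kq₁/r = -400 V.
ΔV = V_B − V_A = -319 V.
W_ext = qΔV = (7.64×10⁻⁹ C)(-319 V) = -2.44×10⁻⁶ J.

-2.44×10⁻⁶ J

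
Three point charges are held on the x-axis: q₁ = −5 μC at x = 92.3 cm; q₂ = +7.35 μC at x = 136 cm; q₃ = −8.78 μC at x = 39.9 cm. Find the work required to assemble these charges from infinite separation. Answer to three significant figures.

The work to assemble the configuration equals its total potential energy, U = Σ kqᵢqⱼ/rᵢⱼ over all pairs.
Pair separations: r₁₂ = 0.437 m, r₁₃ = 0.524 m, r₂₃ = 0.961 m.
U = (-0.756) + (0.753) + (-0.604) = -0.607 J.

-0.607 J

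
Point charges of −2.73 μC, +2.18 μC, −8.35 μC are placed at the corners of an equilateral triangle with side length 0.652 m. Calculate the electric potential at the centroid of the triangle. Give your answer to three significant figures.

-2.13×10⁵ V

The total potential is the scalar sum of each charge's contribution, V = Σ kqᵢ/rᵢ.
The distance from each vertex to the centroid is a/√3 = 0.376 m.
V = k[(-2.73×10⁻⁶)/(0.376) + (2.18×10⁻⁶)/(0.376) + (-8.35×10⁻⁶)/(0.376)] = -2.13×10⁵ V.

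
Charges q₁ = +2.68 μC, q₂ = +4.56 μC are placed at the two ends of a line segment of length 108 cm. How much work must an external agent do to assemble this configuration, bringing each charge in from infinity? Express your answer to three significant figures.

The assembly work is the sum of pairwise potential energies, U = Σ_{i<j} kqᵢqⱼ/rᵢⱼ.
The separation is r = 1.08 m.
U = (0.102) = 0.102 J.

0.102 J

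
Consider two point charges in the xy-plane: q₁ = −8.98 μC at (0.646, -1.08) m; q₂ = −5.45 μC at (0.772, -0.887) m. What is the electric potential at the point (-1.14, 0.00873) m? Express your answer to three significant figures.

The total potential is the scalar sum of each charge's contribution, V = Σ kqᵢ/rᵢ.
Distances from the field point to each charge: r₁ = 2.09 m, r₂ = 2.11 m.
V = k[(-8.98×10⁻⁶)/(2.09) + (-5.45×10⁻⁶)/(2.11)] = -6.18×10⁴ V.

-6.18×10⁴ V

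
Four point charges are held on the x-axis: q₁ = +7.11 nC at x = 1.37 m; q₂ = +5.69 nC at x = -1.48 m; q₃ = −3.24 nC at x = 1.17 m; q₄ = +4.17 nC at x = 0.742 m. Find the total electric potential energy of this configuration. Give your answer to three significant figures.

The work to assemble the configuration equals its total potential energy, U = Σ kqᵢqⱼ/rᵢⱼ over all pairs.
Pair separations: r₁₂ = 2.85 m, r₁₃ = 0.200 m, r₁₄ = 0.628 m, r₂₃ = 2.65 m, r₂₄ = 2.22 m, r₃₄ = 0.428 m.
Summing all 6 pair terms gives U = -7.34×10⁻⁷ J.

-7.34×10⁻⁷ J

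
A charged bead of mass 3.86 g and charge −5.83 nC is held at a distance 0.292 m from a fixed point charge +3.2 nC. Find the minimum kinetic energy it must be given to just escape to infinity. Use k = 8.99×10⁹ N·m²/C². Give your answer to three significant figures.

5.74×10⁻⁷ J

To just escape, total mechanical energy must reach zero at infinity: ½mv²_min + U = 0, so ½mv²_min = −U = |kQq|/r.
|U| = |kQq|/r = (8.99×10⁹ N·m²/C²)(3.20×10⁻⁹)(5.83×10⁻⁹)/(0.292) = 5.74×10⁻⁷ J.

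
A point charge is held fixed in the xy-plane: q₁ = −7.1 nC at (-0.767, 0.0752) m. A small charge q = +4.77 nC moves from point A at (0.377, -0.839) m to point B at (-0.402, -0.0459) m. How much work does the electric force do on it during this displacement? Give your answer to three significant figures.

5.84×10⁻⁷ J

The work done by the electric force is W_field = −ΔU = −q(V_B − V_A) = q(V_A − V_B).
At A: distance to the source charge is 1.46 m; V_A = kq₁/r = -43.6 V.
At B: distance to the source charge is 0.385 m; V_B = kq₁/r = -166 V.
ΔV = V_B − V_A = -122 V.
W_field = −qΔV = −(4.77×10⁻⁹ C)(-122 V) = 5.84×10⁻⁷ J.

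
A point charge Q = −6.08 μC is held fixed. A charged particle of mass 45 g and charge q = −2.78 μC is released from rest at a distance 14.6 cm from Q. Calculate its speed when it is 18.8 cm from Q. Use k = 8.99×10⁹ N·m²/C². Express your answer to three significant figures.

3.21 m/s

Only the electrostatic force acts, so mechanical energy is conserved: ½mv² = U₁ − U₂ = kQq(1/r₁ − 1/r₂).
U₁ − U₂ = (8.99×10⁹ N·m²/C²)(-6.08×10⁻⁶ C)(-2.78×10⁻⁶ C)(1/0.146 − 1/0.188) = 0.233 J.
v = √(2·0.233/0.0450) = 3.21 m/s.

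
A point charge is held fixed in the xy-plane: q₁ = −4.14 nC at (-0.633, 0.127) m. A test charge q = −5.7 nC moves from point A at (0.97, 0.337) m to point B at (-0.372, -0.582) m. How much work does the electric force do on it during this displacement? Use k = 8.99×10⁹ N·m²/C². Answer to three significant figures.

-1.50×10⁻⁷ J

The work done by the electric force is W_field = −ΔU = −q(V_B − V_A) = q(V_A − V_B).
At A: distance to the source charge is 1.62 m; V_A = kq₁/r = -23.0 V.
At B: distance to the source charge is 0.756 m; V_B = kq₁/r = -49.3 V.
ΔV = V_B − V_A = -26.2 V.
W_field = −qΔV = −(-5.70×10⁻⁹ C)(-26.2 V) = -1.50×10⁻⁷ J.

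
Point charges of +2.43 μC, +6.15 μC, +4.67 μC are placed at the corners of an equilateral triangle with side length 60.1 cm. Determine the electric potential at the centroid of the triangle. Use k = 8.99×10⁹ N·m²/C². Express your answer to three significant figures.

Electric potential is a scalar, so the contributions from each charge add algebraically: V = Σ kqᵢ/rᵢ.
The distance from each vertex to the centroid is a/√3 = 0.347 m.
V = k[(2.43×10⁻⁶)/(0.347) + (6.15×10⁻⁶)/(0.347) + (4.67×10⁻⁶)/(0.347)] = 3.43×10⁵ V.

3.43×10⁵ V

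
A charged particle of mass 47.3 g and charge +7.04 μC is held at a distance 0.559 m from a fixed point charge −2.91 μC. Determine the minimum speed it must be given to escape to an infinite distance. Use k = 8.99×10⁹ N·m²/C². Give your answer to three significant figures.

3.73 m/s

To just escape, total mechanical energy must reach zero at infinity: ½mv²_min + U = 0, so ½mv²_min = −U = |kQq|/r.
|U| = |kQq|/r = (8.99×10⁹ N·m²/C²)(2.91×10⁻⁶)(7.04×10⁻⁶)/(0.559) = 0.329 J.
v_min = √(2|U|/m) = √(2·0.329/0.0473) = 3.73 m/s.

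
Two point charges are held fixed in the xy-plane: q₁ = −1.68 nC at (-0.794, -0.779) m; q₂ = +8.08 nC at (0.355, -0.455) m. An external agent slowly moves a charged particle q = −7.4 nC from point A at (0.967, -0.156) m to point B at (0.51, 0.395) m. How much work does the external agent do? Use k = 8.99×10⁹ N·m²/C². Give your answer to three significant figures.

For quasistatic motion the external work equals the change in potential energy: W_ext = qΔV = q(V_B − V_A).
At A: distances to the source charges are 1.87 m, 0.681 m; V_A = Σ kqᵢ/rᵢ = 98.6 V.
At B: distances to the source charges are 1.75 m, 0.864 m; V_B = Σ kqᵢ/rᵢ = 75.5 V.
ΔV = V_B − V_A = -23.1 V.
W_ext = qΔV = (-7.40×10⁻⁹ C)(-23.1 V) = 1.71×10⁻⁷ J.

1.71×10⁻⁷ J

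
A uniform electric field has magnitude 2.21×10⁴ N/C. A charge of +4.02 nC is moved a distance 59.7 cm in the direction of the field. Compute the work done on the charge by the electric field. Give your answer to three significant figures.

5.30×10⁻⁵ J

The potential change for a displacement 59.7 cm in the direction of the field is ΔV = −Ed = -1.32×10⁴ V.
W_field = −qΔV = 5.30×10⁻⁵ J.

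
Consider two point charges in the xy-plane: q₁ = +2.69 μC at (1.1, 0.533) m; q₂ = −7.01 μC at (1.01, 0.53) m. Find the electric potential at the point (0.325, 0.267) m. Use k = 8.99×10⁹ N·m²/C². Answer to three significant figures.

The total potential is the scalar sum of each charge's contribution, V = Σ kqᵢ/rᵢ.
Distances from the field point to each charge: r₁ = 0.819 m, r₂ = 0.734 m.
V = k[(2.69×10⁻⁶)/(0.819) + (-7.01×10⁻⁶)/(0.734)] = -5.64×10⁴ V.

-5.64×10⁴ V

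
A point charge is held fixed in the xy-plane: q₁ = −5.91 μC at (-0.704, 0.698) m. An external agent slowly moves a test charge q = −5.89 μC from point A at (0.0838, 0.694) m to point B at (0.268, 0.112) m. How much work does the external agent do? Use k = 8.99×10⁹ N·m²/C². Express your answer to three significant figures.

For quasistatic motion the external work equals the change in potential energy: W_ext = qΔV = q(V_B − V_A).
At A: distance to the source charge is 0.788 m; V_A = kq₁/r = -6.74×10⁴ V.
At B: distance to the source charge is 1.13 m; V_B = kq₁/r = -4.68×10⁴ V.
ΔV = V_B − V_A = 2.06×10⁴ V.
W_ext = qΔV = (-5.89×10⁻⁶ C)(2.06×10⁴ V) = -0.122 J.

-0.122 J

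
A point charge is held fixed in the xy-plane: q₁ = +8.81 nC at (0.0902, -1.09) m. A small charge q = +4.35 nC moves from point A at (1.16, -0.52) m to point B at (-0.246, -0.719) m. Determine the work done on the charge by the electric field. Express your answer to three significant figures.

-4.04×10⁻⁷ J

The work done by the electric force is W_field = −ΔU = −q(V_B − V_A) = q(V_A − V_B).
At A: distance to the source charge is 1.21 m; V_A = kq₁/r = 65.3 V.
At B: distance to the source charge is 0.501 m; V_B = kq₁/r = 158 V.
ΔV = V_B − V_A = 92.9 V.
W_field = −qΔV = −(4.35×10⁻⁹ C)(92.9 V) = -4.04×10⁻⁷ J.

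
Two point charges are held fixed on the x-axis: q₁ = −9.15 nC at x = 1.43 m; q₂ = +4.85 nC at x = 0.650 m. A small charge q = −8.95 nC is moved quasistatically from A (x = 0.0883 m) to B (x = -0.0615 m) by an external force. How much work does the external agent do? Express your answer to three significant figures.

9.12×10⁻⁸ J

For quasistatic motion the external work equals the change in potential energy: W_ext = qΔV = q(V_B − V_A).
At A: distances to the source charges are 1.34 m, 0.562 m; V_A = Σ kqᵢ/rᵢ = 16.3 V.
At B: distances to the source charges are 1.49 m, 0.712 m; V_B = Σ kqᵢ/rᵢ = 6.13 V.
ΔV = V_B − V_A = -10.2 V.
W_ext = qΔV = (-8.95×10⁻⁹ C)(-10.2 V) = 9.12×10⁻⁸ J.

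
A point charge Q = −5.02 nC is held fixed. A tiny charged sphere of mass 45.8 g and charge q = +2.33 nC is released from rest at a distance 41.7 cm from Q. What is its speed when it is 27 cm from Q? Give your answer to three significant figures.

2.45×10⁻³ m/s

Only the electrostatic force acts, so mechanical energy is conserved: ½mv² = U₁ − U₂ = kQq(1/r₁ − 1/r₂).
U₁ − U₂ = (8.99×10⁹ N·m²/C²)(-5.02×10⁻⁹ C)(2.33×10⁻⁹ C)(1/0.417 − 1/0.270) = 1.37×10⁻⁷ J.
v = √(2·1.37×10⁻⁷/0.0458) = 2.45×10⁻³ m/s.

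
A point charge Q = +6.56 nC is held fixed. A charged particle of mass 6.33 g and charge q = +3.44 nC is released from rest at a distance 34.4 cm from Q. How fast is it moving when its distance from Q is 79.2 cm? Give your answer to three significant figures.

0.0103 m/s

Only the electrostatic force acts, so mechanical energy is conserved: ½mv² = U₁ − U₂ = kQq(1/r₁ − 1/r₂).
U₁ − U₂ = (8.99×10⁹ N·m²/C²)(6.56×10⁻⁹ C)(3.44×10⁻⁹ C)(1/0.344 − 1/0.792) = 3.34×10⁻⁷ J.
v = √(2·3.34×10⁻⁷/6.33×10⁻³) = 0.0103 m/s.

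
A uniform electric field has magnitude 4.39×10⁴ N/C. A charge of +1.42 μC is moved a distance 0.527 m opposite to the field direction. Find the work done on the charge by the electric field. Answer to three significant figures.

The potential change for a displacement 0.527 m opposite to the field direction is ΔV = +Ed = 2.31×10⁴ V.
W_field = −qΔV = -0.0329 J.

-0.0329 J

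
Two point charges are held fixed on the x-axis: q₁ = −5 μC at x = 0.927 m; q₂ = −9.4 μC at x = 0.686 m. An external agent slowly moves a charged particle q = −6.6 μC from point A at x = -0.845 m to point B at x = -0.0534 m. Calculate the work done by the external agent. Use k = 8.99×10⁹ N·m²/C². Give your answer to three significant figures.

For quasistatic motion the external work equals the change in potential energy: W_ext = qΔV = q(V_B − V_A).
At A: distances to the source charges are 1.77 m, 1.53 m; V_A = Σ kqᵢ/rᵢ = -8.06×10⁴ V.
At B: distances to the source charges are 0.980 m, 0.739 m; V_B = Σ kqᵢ/rᵢ = -1.60×10⁵ V.
ΔV = V_B − V_A = -7.96×10⁴ V.
W_ext = qΔV = (-6.60×10⁻⁶ C)(-7.96×10⁴ V) = 0.525 J.

0.525 J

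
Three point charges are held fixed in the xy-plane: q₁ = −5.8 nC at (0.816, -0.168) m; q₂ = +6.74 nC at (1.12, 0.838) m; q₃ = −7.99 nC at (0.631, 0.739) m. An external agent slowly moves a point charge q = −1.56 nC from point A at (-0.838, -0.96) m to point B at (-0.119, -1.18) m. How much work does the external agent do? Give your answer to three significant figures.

1.48×10⁻⁸ J

For quasistatic motion the external work equals the change in potential energy: W_ext = qΔV = q(V_B − V_A).
At A: distances to the source charges are 1.83 m, 2.66 m, 2.25 m; V_A = Σ kqᵢ/rᵢ = -37.6 V.
At B: distances to the source charges are 1.38 m, 2.37 m, 2.06 m; V_B = Σ kqᵢ/rᵢ = -47.1 V.
ΔV = V_B − V_A = -9.50 V.
W_ext = qΔV = (-1.56×10⁻⁹ C)(-9.50 V) = 1.48×10⁻⁸ J.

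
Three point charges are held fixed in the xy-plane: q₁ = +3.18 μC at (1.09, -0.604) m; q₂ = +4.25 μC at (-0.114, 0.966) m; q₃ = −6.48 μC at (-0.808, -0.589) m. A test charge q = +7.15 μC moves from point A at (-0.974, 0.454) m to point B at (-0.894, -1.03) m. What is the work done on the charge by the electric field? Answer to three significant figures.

0.666 J

The work done by the electric force is W_field = −ΔU = −q(V_B − V_A) = q(V_A − V_B).
At A: distances to the source charges are 2.32 m, 1.00 m, 1.06 m; V_A = Σ kqᵢ/rᵢ = -4660 V.
At B: distances to the source charges are 2.03 m, 2.14 m, 0.449 m; V_B = Σ kqᵢ/rᵢ = -9.77×10⁴ V.
ΔV = V_B − V_A = -9.31×10⁴ V.
W_field = −qΔV = −(7.15×10⁻⁶ C)(-9.31×10⁴ V) = 0.666 J.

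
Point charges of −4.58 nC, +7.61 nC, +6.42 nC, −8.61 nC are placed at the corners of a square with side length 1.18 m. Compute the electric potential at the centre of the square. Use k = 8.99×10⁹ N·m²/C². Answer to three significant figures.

9.05 V

The total potential is the scalar sum of each charge's contribution, V = Σ kqᵢ/rᵢ.
The distance from each corner to the centre is a√2/2 = 0.834 m.
V = k[(-4.58×10⁻⁹)/(0.834) + (7.61×10⁻⁹)/(0.834) + (6.42×10⁻⁹)/(0.834) + (-8.61×10⁻⁹)/(0.834)] = 9.05 V.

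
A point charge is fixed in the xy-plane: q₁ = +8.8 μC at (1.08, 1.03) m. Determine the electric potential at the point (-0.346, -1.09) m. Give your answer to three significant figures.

The total potential is the scalar sum of each charge's contribution, V = Σ kqᵢ/rᵢ.
Distances from the field point to each charge: r₁ = 2.55 m.
V = k[(8.80×10⁻⁶)/(2.55)] = 3.10×10⁴ V.

3.10×10⁴ V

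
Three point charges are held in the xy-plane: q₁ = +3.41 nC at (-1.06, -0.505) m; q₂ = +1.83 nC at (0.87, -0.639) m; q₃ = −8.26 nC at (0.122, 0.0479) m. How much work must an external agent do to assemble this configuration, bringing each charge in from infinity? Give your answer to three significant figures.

-2.99×10⁻⁷ J

The work to assemble the configuration equals its total potential energy, U = Σ kqᵢqⱼ/rᵢⱼ over all pairs.
Pair separations: r₁₂ = 1.93 m, r₁₃ = 1.30 m, r₂₃ = 1.02 m.
U = (2.90×10⁻⁸) + (-1.94×10⁻⁷) + (-1.34×10⁻⁷) = -2.99×10⁻⁷ J.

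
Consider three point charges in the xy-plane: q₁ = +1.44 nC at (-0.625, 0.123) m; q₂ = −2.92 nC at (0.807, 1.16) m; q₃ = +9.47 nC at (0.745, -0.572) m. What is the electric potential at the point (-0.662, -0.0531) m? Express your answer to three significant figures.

115 V

Electric potential is a scalar, so the contributions from each charge add algebraically: V = Σ kqᵢ/rᵢ.
Distances from the field point to each charge: r₁ = 0.180 m, r₂ = 1.91 m, r₃ = 1.50 m.
V = k[(1.44×10⁻⁹)/(0.180) + (-2.92×10⁻⁹)/(1.91) + (9.47×10⁻⁹)/(1.50)] = 115 V.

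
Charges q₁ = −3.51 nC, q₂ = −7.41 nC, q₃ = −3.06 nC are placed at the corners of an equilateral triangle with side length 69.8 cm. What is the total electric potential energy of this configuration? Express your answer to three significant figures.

7.65×10⁻⁷ J

The work to assemble the configuration equals its total potential energy, U = Σ kqᵢqⱼ/rᵢⱼ over all pairs.
All three pair separations equal the side length, 0.698 m.
U = (3.35×10⁻⁷) + (1.38×10⁻⁷) + (2.92×10⁻⁷) = 7.65×10⁻⁷ J.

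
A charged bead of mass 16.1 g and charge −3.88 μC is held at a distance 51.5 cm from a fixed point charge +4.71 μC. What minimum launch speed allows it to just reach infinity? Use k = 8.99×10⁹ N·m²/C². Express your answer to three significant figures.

6.30 m/s

To just escape, total mechanical energy must reach zero at infinity: ½mv²_min + U = 0, so ½mv²_min = −U = |kQq|/r.
|U| = |kQq|/r = (8.99×10⁹ N·m²/C²)(4.71×10⁻⁶)(3.88×10⁻⁶)/(0.515) = 0.319 J.
v_min = √(2|U|/m) = √(2·0.319/0.0161) = 6.30 m/s.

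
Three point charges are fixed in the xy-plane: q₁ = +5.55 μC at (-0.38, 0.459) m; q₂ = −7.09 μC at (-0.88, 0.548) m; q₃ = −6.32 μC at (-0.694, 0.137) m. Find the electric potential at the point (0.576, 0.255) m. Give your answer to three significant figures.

The total potential is the scalar sum of each charge's contribution, V = Σ kqᵢ/rᵢ.
Distances from the field point to each charge: r₁ = 0.978 m, r₂ = 1.49 m, r₃ = 1.28 m.
V = k[(5.55×10⁻⁶)/(0.978) + (-7.09×10⁻⁶)/(1.49) + (-6.32×10⁻⁶)/(1.28)] = -3.64×10⁴ V.

-3.64×10⁴ V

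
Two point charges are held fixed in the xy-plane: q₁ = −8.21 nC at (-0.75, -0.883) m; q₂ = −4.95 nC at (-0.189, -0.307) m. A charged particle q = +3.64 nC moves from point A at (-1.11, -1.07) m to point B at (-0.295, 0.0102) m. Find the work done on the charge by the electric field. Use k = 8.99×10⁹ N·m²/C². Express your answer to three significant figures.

The work done by the electric force is W_field = −ΔU = −q(V_B − V_A) = q(V_A − V_B).
At A: distances to the source charges are 0.406 m, 1.20 m; V_A = Σ kqᵢ/rᵢ = -219 V.
At B: distances to the source charges are 1.00 m, 0.334 m; V_B = Σ kqᵢ/rᵢ = -207 V.
ΔV = V_B − V_A = 12.5 V.
W_field = −qΔV = −(3.64×10⁻⁹ C)(12.5 V) = -4.54×10⁻⁸ J.

-4.54×10⁻⁸ J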